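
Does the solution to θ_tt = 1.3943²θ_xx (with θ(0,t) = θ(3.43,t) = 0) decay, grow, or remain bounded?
θ oscillates (no decay). Energy is conserved; the solution oscillates indefinitely as standing waves.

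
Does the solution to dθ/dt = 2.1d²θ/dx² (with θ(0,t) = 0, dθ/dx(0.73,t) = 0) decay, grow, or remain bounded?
θ → 0. Heat escapes through the Dirichlet boundary.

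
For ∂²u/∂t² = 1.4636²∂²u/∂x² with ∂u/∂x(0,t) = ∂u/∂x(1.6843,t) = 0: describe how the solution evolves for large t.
u oscillates about a mean that drifts linearly in t (generically unbounded; no decay). There is no damping, so the nonconstant modes persist as standing waves (energy conserved, no decay). But with Neumann conditions at both ends the constant mode has eigenvalue 0: the spatial mean M(t) of u satisfies M'' = 0, so M(t) = M(0) + M'(0)·t. Unless the initial velocity has zero mean (∫u_t(x,0)dx = 0), the solution grows linearly in t (unbounded, though not exponentially); if it does have zero mean, the solution stays bounded and simply oscillates.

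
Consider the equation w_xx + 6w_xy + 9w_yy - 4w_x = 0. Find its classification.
Parabolic. (A = 1, B = 6, C = 9 gives B² - 4AC = 0.)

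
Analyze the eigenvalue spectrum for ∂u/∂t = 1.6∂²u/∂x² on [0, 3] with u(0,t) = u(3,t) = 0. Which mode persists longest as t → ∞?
Eigenvalues: λₙ = 1.6n²π²/3².
First three modes:
  n=1: λ₁ = 1.6π²/3² ≈ 1.755
  n=2: λ₂ = 6.4π²/3² ≈ 7.018 (4× faster decay)
  n=3: λ₃ = 14.4π²/3² ≈ 15.791 (9× faster decay)
As t → ∞, higher modes decay exponentially faster. The n=1 mode dominates: u ~ c₁ sin(πx/3) e^{-λ₁t}.
Decay rate: λ₁ = 1.6π²/3² ≈ 1.755.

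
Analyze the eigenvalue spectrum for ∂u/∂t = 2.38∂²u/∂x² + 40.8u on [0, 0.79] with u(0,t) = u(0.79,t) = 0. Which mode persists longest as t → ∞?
Eigenvalues: λₙ = 2.38n²π²/0.79² - 40.8.
First three modes:
  n=1: λ₁ = 2.38π²/0.79² - 40.8 ≈ -3.162
  n=2: λ₂ = 9.52π²/0.79² - 40.8 ≈ 109.751
  n=3: λ₃ = 21.42π²/0.79² - 40.8 ≈ 297.939
Since 2.38π²/0.79² ≈ 37.638 < 40.8, λ₁ < 0.
The n=1 mode grows fastest (−λₙ is largest for n=1) → dominates.
Asymptotic: u ~ c₁ sin(πx/0.79) e^{3.162t} (exponential growth at rate −λ₁ ≈ 3.162).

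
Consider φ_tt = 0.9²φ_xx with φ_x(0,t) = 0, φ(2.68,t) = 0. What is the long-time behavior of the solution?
As t → ∞, φ oscillates (no decay). Energy is conserved; the solution oscillates indefinitely as standing waves.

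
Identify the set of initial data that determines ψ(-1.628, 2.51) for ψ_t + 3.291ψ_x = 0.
A single point: x = -9.88841. The characteristic through (-1.628, 2.51) is x - 3.291t = const, so x = -1.628 - 3.291·2.51 = -9.88841.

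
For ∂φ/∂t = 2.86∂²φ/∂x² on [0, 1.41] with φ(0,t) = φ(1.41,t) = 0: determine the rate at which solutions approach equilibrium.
Eigenvalues: λₙ = 2.86n²π²/1.41².
First three modes:
  n=1: λ₁ = 2.86π²/1.41² ≈ 14.198
  n=2: λ₂ = 11.44π²/1.41² ≈ 56.792 (4× faster decay)
  n=3: λ₃ = 25.74π²/1.41² ≈ 127.782 (9× faster decay)
As t → ∞, higher modes decay exponentially faster. The n=1 mode dominates: φ ~ c₁ sin(πx/1.41) e^{-λ₁t}.
Decay rate: λ₁ = 2.86π²/1.41² ≈ 14.198.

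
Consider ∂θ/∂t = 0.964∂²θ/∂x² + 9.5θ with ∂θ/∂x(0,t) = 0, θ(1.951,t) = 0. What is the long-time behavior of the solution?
As t → ∞, θ grows unboundedly. Reaction dominates diffusion (r=9.5 > κπ²/(4L²)≈0.62); solution grows exponentially.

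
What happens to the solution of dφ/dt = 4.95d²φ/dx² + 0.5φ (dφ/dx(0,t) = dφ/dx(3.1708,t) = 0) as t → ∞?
φ grows unboundedly. With Neumann BCs the constant mode has diffusion eigenvalue 0, so any r > 0 makes it grow like e^(0.5t); solution grows exponentially.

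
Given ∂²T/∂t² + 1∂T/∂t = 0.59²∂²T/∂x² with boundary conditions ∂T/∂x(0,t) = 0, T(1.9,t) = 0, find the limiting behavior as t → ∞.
T → 0. Damping (γ=1) dissipates energy; oscillations decay exponentially.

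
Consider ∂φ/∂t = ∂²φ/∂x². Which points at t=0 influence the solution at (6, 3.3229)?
The entire real line. The heat equation has infinite propagation speed: any initial disturbance instantly affects all points (though exponentially small far away).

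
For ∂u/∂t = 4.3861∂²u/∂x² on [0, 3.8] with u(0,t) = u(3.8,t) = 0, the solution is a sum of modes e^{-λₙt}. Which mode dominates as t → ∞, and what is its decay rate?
Eigenvalues: λₙ = 4.3861n²π²/3.8².
First three modes:
  n=1: λ₁ = 4.3861π²/3.8² ≈ 2.998
  n=2: λ₂ = 17.5444π²/3.8² ≈ 11.991 (4× faster decay)
  n=3: λ₃ = 39.4749π²/3.8² ≈ 26.981 (9× faster decay)
As t → ∞, higher modes decay exponentially faster. The n=1 mode dominates: u ~ c₁ sin(πx/3.8) e^{-λ₁t}.
Decay rate: λ₁ = 4.3861π²/3.8² ≈ 2.998.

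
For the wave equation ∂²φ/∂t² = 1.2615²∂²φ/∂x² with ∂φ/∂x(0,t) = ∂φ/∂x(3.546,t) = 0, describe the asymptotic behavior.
φ oscillates about a mean that drifts linearly in t (generically unbounded; no decay). There is no damping, so the nonconstant modes persist as standing waves (energy conserved, no decay). But with Neumann conditions at both ends the constant mode has eigenvalue 0: the spatial mean M(t) of φ satisfies M'' = 0, so M(t) = M(0) + M'(0)·t. Unless the initial velocity has zero mean (∫φ_t(x,0)dx = 0), the solution grows linearly in t (unbounded, though not exponentially); if it does have zero mean, the solution stays bounded and simply oscillates.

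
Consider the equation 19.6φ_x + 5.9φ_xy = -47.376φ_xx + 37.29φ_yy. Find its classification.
Rewriting in standard form: 47.376φ_xx + 5.9φ_xy - 37.29φ_yy + 19.6φ_x = 0. Hyperbolic. (A = 47.376, B = 5.9, C = -37.29 gives B² - 4AC = 7101.41416.)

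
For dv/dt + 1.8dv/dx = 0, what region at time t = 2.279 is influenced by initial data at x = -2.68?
At x = 1.4222. The characteristic carries data from (-2.68, 0) to (1.4222, 2.279).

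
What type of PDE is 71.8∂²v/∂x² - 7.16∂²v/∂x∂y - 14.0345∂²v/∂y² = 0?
With A = 71.8, B = -7.16, C = -14.0345, the discriminant is 4081.974. This is a hyperbolic PDE.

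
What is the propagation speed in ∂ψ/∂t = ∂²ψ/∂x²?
Infinite. The heat equation is parabolic, not hyperbolic, so disturbances propagate instantly.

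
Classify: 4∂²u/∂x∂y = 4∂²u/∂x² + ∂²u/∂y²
Rewriting in standard form: -4∂²u/∂x² + 4∂²u/∂x∂y - ∂²u/∂y² = 0. Parabolic (discriminant = 0).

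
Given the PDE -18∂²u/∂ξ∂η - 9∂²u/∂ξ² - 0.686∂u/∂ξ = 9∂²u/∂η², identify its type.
Rewriting in standard form: -9∂²u/∂ξ² - 18∂²u/∂ξ∂η - 9∂²u/∂η² - 0.686∂u/∂ξ = 0. The second-order coefficients are A = -9, B = -18, C = -9. Since B² - 4AC = 0 = 0, this is a parabolic PDE.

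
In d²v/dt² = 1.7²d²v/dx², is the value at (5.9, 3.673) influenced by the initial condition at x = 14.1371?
No. The domain of dependence is [-0.3441, 12.1441], and 14.1371 is outside this interval.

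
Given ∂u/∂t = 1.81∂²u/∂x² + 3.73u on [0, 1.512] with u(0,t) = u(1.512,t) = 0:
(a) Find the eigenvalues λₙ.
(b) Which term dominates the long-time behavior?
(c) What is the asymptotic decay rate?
Eigenvalues: λₙ = 1.81n²π²/1.512² - 3.73.
First three modes:
  n=1: λ₁ = 1.81π²/1.512² - 3.73 ≈ 4.084
  n=2: λ₂ = 7.24π²/1.512² - 3.73 ≈ 27.526
  n=3: λ₃ = 16.29π²/1.512² - 3.73 ≈ 66.596
Since 1.81π²/1.512² ≈ 7.814 > 3.73, all λₙ > 0.
The n=1 mode decays slowest → dominates as t → ∞.
Asymptotic: u ~ c₁ sin(πx/1.512) e^{-λ₁t} with decay rate λ₁ ≈ 4.084.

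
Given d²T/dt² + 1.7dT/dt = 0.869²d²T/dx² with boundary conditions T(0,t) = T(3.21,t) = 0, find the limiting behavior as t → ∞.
T → 0. Damping (γ=1.7) dissipates energy; oscillations decay exponentially.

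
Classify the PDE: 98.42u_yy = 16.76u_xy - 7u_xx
Rewriting in standard form: 7u_xx - 16.76u_xy + 98.42u_yy = 0. A = 7, B = -16.76, C = 98.42. Discriminant B² - 4AC = -2474.8624. Since -2474.8624 < 0, elliptic.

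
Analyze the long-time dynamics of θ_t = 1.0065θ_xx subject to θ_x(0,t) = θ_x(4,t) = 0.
Long-time behavior: θ → constant (steady state). Heat is conserved (no flux at boundaries); solution approaches the spatial average.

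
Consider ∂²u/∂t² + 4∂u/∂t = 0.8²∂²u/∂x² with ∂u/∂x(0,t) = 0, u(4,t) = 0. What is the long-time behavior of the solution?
As t → ∞, u → 0. Damping (γ=4) dissipates energy; oscillations decay exponentially.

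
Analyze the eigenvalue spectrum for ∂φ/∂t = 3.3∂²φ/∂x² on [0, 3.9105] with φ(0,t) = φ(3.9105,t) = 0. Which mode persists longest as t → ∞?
Eigenvalues: λₙ = 3.3n²π²/3.9105².
First three modes:
  n=1: λ₁ = 3.3π²/3.9105² ≈ 2.13
  n=2: λ₂ = 13.2π²/3.9105² ≈ 8.519 (4× faster decay)
  n=3: λ₃ = 29.7π²/3.9105² ≈ 19.169 (9× faster decay)
As t → ∞, higher modes decay exponentially faster. The n=1 mode dominates: φ ~ c₁ sin(πx/3.9105) e^{-λ₁t}.
Decay rate: λ₁ = 3.3π²/3.9105² ≈ 2.13.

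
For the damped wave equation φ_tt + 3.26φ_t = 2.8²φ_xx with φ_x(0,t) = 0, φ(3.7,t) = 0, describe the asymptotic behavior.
φ → 0. Damping (γ=3.26) dissipates energy; oscillations decay exponentially.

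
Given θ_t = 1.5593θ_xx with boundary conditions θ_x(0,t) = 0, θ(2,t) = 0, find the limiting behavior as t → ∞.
θ → 0. Heat escapes through the Dirichlet boundary.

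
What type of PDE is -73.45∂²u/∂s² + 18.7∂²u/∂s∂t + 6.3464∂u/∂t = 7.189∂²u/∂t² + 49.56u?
Rewriting in standard form: -73.45∂²u/∂s² + 18.7∂²u/∂s∂t - 7.189∂²u/∂t² + 6.3464∂u/∂t - 49.56u = 0. With A = -73.45, B = 18.7, C = -7.189, the discriminant is -1762.4382. This is an elliptic PDE.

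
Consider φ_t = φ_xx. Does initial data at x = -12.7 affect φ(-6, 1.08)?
Yes, for any finite x. The heat equation has infinite propagation speed, so all initial data affects all points at any t > 0.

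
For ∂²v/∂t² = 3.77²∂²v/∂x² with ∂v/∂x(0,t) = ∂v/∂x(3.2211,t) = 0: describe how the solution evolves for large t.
v oscillates about a mean that drifts linearly in t (generically unbounded; no decay). There is no damping, so the nonconstant modes persist as standing waves (energy conserved, no decay). But with Neumann conditions at both ends the constant mode has eigenvalue 0: the spatial mean M(t) of v satisfies M'' = 0, so M(t) = M(0) + M'(0)·t. Unless the initial velocity has zero mean (∫v_t(x,0)dx = 0), the solution grows linearly in t (unbounded, though not exponentially); if it does have zero mean, the solution stays bounded and simply oscillates.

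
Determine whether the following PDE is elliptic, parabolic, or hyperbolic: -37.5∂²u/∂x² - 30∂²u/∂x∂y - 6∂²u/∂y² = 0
Coefficients: A = -37.5, B = -30, C = -6. B² - 4AC = 0, which is zero, so the equation is parabolic.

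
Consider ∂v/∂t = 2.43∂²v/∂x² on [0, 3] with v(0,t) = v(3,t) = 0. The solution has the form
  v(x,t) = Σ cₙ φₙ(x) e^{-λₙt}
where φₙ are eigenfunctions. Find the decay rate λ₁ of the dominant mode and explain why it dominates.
Eigenvalues: λₙ = 2.43n²π²/3².
First three modes:
  n=1: λ₁ = 2.43π²/3² ≈ 2.665
  n=2: λ₂ = 9.72π²/3² ≈ 10.659 (4× faster decay)
  n=3: λ₃ = 21.87π²/3² ≈ 23.983 (9× faster decay)
As t → ∞, higher modes decay exponentially faster. The n=1 mode dominates: v ~ c₁ sin(πx/3) e^{-λ₁t}.
Decay rate: λ₁ = 2.43π²/3² ≈ 2.665.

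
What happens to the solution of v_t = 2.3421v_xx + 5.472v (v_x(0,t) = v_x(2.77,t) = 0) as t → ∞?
v grows unboundedly. With Neumann BCs the constant mode has diffusion eigenvalue 0, so any r > 0 makes it grow like e^(5.472t); solution grows exponentially.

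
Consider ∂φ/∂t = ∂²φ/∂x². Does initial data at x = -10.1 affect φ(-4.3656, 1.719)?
Yes, for any finite x. The heat equation has infinite propagation speed, so all initial data affects all points at any t > 0.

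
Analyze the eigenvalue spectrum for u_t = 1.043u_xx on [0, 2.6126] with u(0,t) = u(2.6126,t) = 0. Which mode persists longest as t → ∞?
Eigenvalues: λₙ = 1.043n²π²/2.6126².
First three modes:
  n=1: λ₁ = 1.043π²/2.6126² ≈ 1.508
  n=2: λ₂ = 4.172π²/2.6126² ≈ 6.033 (4× faster decay)
  n=3: λ₃ = 9.387π²/2.6126² ≈ 13.573 (9× faster decay)
As t → ∞, higher modes decay exponentially faster. The n=1 mode dominates: u ~ c₁ sin(πx/2.6126) e^{-λ₁t}.
Decay rate: λ₁ = 1.043π²/2.6126² ≈ 1.508.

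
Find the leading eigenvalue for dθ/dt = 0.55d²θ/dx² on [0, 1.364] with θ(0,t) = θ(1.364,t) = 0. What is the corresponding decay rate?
Eigenvalues: λₙ = 0.55n²π²/1.364².
First three modes:
  n=1: λ₁ = 0.55π²/1.364² ≈ 2.918
  n=2: λ₂ = 2.2π²/1.364² ≈ 11.671 (4× faster decay)
  n=3: λ₃ = 4.95π²/1.364² ≈ 26.259 (9× faster decay)
As t → ∞, higher modes decay exponentially faster. The n=1 mode dominates: θ ~ c₁ sin(πx/1.364) e^{-λ₁t}.
Decay rate: λ₁ = 0.55π²/1.364² ≈ 2.918.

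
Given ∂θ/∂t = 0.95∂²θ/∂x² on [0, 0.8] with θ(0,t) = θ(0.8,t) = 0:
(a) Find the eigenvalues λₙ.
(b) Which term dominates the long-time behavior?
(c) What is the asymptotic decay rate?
Eigenvalues: λₙ = 0.95n²π²/0.8².
First three modes:
  n=1: λ₁ = 0.95π²/0.8² ≈ 14.65
  n=2: λ₂ = 3.8π²/0.8² ≈ 58.601 (4× faster decay)
  n=3: λ₃ = 8.55π²/0.8² ≈ 131.852 (9× faster decay)
As t → ∞, higher modes decay exponentially faster. The n=1 mode dominates: θ ~ c₁ sin(πx/0.8) e^{-λ₁t}.
Decay rate: λ₁ = 0.95π²/0.8² ≈ 14.65.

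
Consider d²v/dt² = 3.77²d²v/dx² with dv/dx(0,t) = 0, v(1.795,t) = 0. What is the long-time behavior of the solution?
As t → ∞, v oscillates (no decay). Energy is conserved; the solution oscillates indefinitely as standing waves.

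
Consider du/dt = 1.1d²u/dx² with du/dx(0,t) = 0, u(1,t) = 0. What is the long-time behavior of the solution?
As t → ∞, u → 0. Heat escapes through the Dirichlet boundary.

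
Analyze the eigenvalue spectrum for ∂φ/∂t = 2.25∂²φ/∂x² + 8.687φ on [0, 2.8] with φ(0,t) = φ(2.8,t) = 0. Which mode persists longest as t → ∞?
Eigenvalues: λₙ = 2.25n²π²/2.8² - 8.687.
First three modes:
  n=1: λ₁ = 2.25π²/2.8² - 8.687 ≈ -5.855
  n=2: λ₂ = 9π²/2.8² - 8.687 ≈ 2.643
  n=3: λ₃ = 20.25π²/2.8² - 8.687 ≈ 16.805
Since 2.25π²/2.8² ≈ 2.832 < 8.687, λ₁ < 0.
The n=1 mode grows fastest (−λₙ is largest for n=1) → dominates.
Asymptotic: φ ~ c₁ sin(πx/2.8) e^{5.855t} (exponential growth at rate −λ₁ ≈ 5.855).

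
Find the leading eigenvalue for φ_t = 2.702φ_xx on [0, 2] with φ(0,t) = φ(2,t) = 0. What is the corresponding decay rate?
Eigenvalues: λₙ = 2.702n²π²/2².
First three modes:
  n=1: λ₁ = 2.702π²/2² ≈ 6.667
  n=2: λ₂ = 10.808π²/2² ≈ 26.668 (4× faster decay)
  n=3: λ₃ = 24.318π²/2² ≈ 60.002 (9× faster decay)
As t → ∞, higher modes decay exponentially faster. The n=1 mode dominates: φ ~ c₁ sin(πx/2) e^{-λ₁t}.
Decay rate: λ₁ = 2.702π²/2² ≈ 6.667.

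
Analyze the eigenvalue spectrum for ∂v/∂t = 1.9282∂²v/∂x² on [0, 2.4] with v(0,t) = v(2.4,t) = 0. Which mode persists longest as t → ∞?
Eigenvalues: λₙ = 1.9282n²π²/2.4².
First three modes:
  n=1: λ₁ = 1.9282π²/2.4² ≈ 3.304
  n=2: λ₂ = 7.7128π²/2.4² ≈ 13.216 (4× faster decay)
  n=3: λ₃ = 17.3538π²/2.4² ≈ 29.735 (9× faster decay)
As t → ∞, higher modes decay exponentially faster. The n=1 mode dominates: v ~ c₁ sin(πx/2.4) e^{-λ₁t}.
Decay rate: λ₁ = 1.9282π²/2.4² ≈ 3.304.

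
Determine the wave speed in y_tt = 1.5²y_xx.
Speed = 1.5. Information travels along characteristics x = x₀ ± 1.5t.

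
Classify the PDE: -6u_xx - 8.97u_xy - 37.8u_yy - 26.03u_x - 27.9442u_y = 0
A = -6, B = -8.97, C = -37.8. Discriminant B² - 4AC = -826.7391. Since -826.7391 < 0, elliptic.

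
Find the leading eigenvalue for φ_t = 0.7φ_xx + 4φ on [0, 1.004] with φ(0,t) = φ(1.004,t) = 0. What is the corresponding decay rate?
Eigenvalues: λₙ = 0.7n²π²/1.004² - 4.
First three modes:
  n=1: λ₁ = 0.7π²/1.004² - 4 ≈ 2.854
  n=2: λ₂ = 2.8π²/1.004² - 4 ≈ 23.415
  n=3: λ₃ = 6.3π²/1.004² - 4 ≈ 57.684
Since 0.7π²/1.004² ≈ 6.854 > 4, all λₙ > 0.
The n=1 mode decays slowest → dominates as t → ∞.
Asymptotic: φ ~ c₁ sin(πx/1.004) e^{-λ₁t} with decay rate λ₁ ≈ 2.854.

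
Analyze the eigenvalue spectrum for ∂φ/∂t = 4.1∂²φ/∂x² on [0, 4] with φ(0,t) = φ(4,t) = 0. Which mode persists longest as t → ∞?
Eigenvalues: λₙ = 4.1n²π²/4².
First three modes:
  n=1: λ₁ = 4.1π²/4² ≈ 2.529
  n=2: λ₂ = 16.4π²/4² ≈ 10.116 (4× faster decay)
  n=3: λ₃ = 36.9π²/4² ≈ 22.762 (9× faster decay)
As t → ∞, higher modes decay exponentially faster. The n=1 mode dominates: φ ~ c₁ sin(πx/4) e^{-λ₁t}.
Decay rate: λ₁ = 4.1π²/4² ≈ 2.529.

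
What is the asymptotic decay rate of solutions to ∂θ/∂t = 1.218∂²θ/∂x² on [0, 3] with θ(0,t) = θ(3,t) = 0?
Eigenvalues: λₙ = 1.218n²π²/3².
First three modes:
  n=1: λ₁ = 1.218π²/3² ≈ 1.336
  n=2: λ₂ = 4.872π²/3² ≈ 5.343 (4× faster decay)
  n=3: λ₃ = 10.962π²/3² ≈ 12.021 (9× faster decay)
As t → ∞, higher modes decay exponentially faster. The n=1 mode dominates: θ ~ c₁ sin(πx/3) e^{-λ₁t}.
Decay rate: λ₁ = 1.218π²/3² ≈ 1.336.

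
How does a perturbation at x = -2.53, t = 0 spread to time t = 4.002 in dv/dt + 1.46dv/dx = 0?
At x = 3.31292. The characteristic carries data from (-2.53, 0) to (3.31292, 4.002).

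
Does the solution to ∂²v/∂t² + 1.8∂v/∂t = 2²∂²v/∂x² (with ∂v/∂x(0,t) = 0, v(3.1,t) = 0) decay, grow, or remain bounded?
v → 0. Damping (γ=1.8) dissipates energy; oscillations decay exponentially.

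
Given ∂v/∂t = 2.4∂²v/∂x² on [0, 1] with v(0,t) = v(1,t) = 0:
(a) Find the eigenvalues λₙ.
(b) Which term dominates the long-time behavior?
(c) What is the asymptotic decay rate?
Eigenvalues: λₙ = 2.4n²π².
First three modes:
  n=1: λ₁ = 2.4π² ≈ 23.687
  n=2: λ₂ = 9.6π² ≈ 94.748 (4× faster decay)
  n=3: λ₃ = 21.6π² ≈ 213.183 (9× faster decay)
As t → ∞, higher modes decay exponentially faster. The n=1 mode dominates: v ~ c₁ sin(πx) e^{-λ₁t}.
Decay rate: λ₁ = 2.4π² ≈ 23.687.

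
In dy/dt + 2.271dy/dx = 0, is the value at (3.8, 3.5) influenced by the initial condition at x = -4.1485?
Yes. The characteristic through (3.8, 3.5) passes through x = -4.1485.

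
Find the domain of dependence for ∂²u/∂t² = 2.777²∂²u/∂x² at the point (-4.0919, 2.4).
Domain of dependence: [-10.7567, 2.5729]. Signals travel at speed 2.777, so data within |x - -4.0919| ≤ 2.777·2.4 = 6.6648 can reach the point.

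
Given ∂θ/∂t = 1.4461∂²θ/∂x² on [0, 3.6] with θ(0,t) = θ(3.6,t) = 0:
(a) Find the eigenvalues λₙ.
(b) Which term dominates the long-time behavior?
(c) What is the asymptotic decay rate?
Eigenvalues: λₙ = 1.4461n²π²/3.6².
First three modes:
  n=1: λ₁ = 1.4461π²/3.6² ≈ 1.101
  n=2: λ₂ = 5.7844π²/3.6² ≈ 4.405 (4× faster decay)
  n=3: λ₃ = 13.0149π²/3.6² ≈ 9.911 (9× faster decay)
As t → ∞, higher modes decay exponentially faster. The n=1 mode dominates: θ ~ c₁ sin(πx/3.6) e^{-λ₁t}.
Decay rate: λ₁ = 1.4461π²/3.6² ≈ 1.101.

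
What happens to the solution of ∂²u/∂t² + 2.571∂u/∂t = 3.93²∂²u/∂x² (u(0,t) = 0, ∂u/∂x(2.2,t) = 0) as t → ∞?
u → 0. Damping (γ=2.571) dissipates energy; oscillations decay exponentially.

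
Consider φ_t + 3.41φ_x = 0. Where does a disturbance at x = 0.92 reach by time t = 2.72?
At x = 10.1952. The characteristic carries data from (0.92, 0) to (10.1952, 2.72).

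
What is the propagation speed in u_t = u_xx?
Infinite. The heat equation is parabolic, not hyperbolic, so disturbances propagate instantly.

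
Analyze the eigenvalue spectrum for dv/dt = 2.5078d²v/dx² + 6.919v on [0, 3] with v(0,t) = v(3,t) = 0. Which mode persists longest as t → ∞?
Eigenvalues: λₙ = 2.5078n²π²/3² - 6.919.
First three modes:
  n=1: λ₁ = 2.5078π²/3² - 6.919 ≈ -4.169
  n=2: λ₂ = 10.0312π²/3² - 6.919 ≈ 4.081
  n=3: λ₃ = 22.5702π²/3² - 6.919 ≈ 17.832
Since 2.5078π²/3² ≈ 2.75 < 6.919, λ₁ < 0.
The n=1 mode grows fastest (−λₙ is largest for n=1) → dominates.
Asymptotic: v ~ c₁ sin(πx/3) e^{4.169t} (exponential growth at rate −λ₁ ≈ 4.169).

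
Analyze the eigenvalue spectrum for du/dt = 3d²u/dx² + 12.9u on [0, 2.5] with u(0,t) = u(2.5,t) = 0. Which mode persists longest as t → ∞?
Eigenvalues: λₙ = 3n²π²/2.5² - 12.9.
First three modes:
  n=1: λ₁ = 3π²/2.5² - 12.9 ≈ -8.163
  n=2: λ₂ = 12π²/2.5² - 12.9 ≈ 6.05
  n=3: λ₃ = 27π²/2.5² - 12.9 ≈ 29.737
Since 3π²/2.5² ≈ 4.737 < 12.9, λ₁ < 0.
The n=1 mode grows fastest (−λₙ is largest for n=1) → dominates.
Asymptotic: u ~ c₁ sin(πx/2.5) e^{8.163t} (exponential growth at rate −λ₁ ≈ 8.163).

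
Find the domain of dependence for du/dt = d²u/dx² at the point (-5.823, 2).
The entire real line. The heat equation has infinite propagation speed: any initial disturbance instantly affects all points (though exponentially small far away).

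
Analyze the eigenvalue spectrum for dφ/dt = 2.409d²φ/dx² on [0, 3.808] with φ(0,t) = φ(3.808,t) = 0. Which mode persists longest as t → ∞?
Eigenvalues: λₙ = 2.409n²π²/3.808².
First three modes:
  n=1: λ₁ = 2.409π²/3.808² ≈ 1.64
  n=2: λ₂ = 9.636π²/3.808² ≈ 6.558 (4× faster decay)
  n=3: λ₃ = 21.681π²/3.808² ≈ 14.757 (9× faster decay)
As t → ∞, higher modes decay exponentially faster. The n=1 mode dominates: φ ~ c₁ sin(πx/3.808) e^{-λ₁t}.
Decay rate: λ₁ = 2.409π²/3.808² ≈ 1.64.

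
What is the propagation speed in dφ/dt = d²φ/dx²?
Infinite. The heat equation is parabolic, not hyperbolic, so disturbances propagate instantly.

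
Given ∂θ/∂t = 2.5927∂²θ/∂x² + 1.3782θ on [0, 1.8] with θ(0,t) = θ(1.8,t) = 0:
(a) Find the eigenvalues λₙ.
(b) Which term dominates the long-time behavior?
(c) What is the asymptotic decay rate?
Eigenvalues: λₙ = 2.5927n²π²/1.8² - 1.3782.
First three modes:
  n=1: λ₁ = 2.5927π²/1.8² - 1.3782 ≈ 6.52
  n=2: λ₂ = 10.3708π²/1.8² - 1.3782 ≈ 30.213
  n=3: λ₃ = 23.3343π²/1.8² - 1.3782 ≈ 69.702
Since 2.5927π²/1.8² ≈ 7.898 > 1.3782, all λₙ > 0.
The n=1 mode decays slowest → dominates as t → ∞.
Asymptotic: θ ~ c₁ sin(πx/1.8) e^{-λ₁t} with decay rate λ₁ ≈ 6.52.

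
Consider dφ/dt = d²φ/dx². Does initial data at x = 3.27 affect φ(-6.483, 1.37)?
Yes, for any finite x. The heat equation has infinite propagation speed, so all initial data affects all points at any t > 0.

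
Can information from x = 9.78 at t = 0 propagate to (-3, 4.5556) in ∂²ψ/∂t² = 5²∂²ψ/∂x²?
Yes. The domain of dependence is [-25.778, 19.778], and 9.78 ∈ [-25.778, 19.778].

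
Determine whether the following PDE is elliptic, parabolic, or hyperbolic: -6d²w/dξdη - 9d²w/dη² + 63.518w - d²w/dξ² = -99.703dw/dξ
Rewriting in standard form: -d²w/dξ² - 6d²w/dξdη - 9d²w/dη² + 99.703dw/dξ + 63.518w = 0. Coefficients: A = -1, B = -6, C = -9. B² - 4AC = 0, which is zero, so the equation is parabolic.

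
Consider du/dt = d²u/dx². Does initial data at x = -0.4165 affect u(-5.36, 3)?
Yes, for any finite x. The heat equation has infinite propagation speed, so all initial data affects all points at any t > 0.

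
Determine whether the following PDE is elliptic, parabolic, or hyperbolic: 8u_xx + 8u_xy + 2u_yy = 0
Coefficients: A = 8, B = 8, C = 2. B² - 4AC = 0, which is zero, so the equation is parabolic.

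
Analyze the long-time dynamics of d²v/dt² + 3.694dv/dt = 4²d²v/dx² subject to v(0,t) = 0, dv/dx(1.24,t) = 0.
Long-time behavior: v → 0. Damping (γ=3.694) dissipates energy; oscillations decay exponentially.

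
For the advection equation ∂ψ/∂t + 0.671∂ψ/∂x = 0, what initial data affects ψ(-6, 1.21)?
A single point: x = -6.81191. The characteristic through (-6, 1.21) is x - 0.671t = const, so x = -6 - 0.671·1.21 = -6.81191.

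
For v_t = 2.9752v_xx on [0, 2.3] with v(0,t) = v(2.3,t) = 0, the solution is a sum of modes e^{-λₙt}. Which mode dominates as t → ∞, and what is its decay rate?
Eigenvalues: λₙ = 2.9752n²π²/2.3².
First three modes:
  n=1: λ₁ = 2.9752π²/2.3² ≈ 5.551
  n=2: λ₂ = 11.9008π²/2.3² ≈ 22.203 (4× faster decay)
  n=3: λ₃ = 26.7768π²/2.3² ≈ 49.958 (9× faster decay)
As t → ∞, higher modes decay exponentially faster. The n=1 mode dominates: v ~ c₁ sin(πx/2.3) e^{-λ₁t}.
Decay rate: λ₁ = 2.9752π²/2.3² ≈ 5.551.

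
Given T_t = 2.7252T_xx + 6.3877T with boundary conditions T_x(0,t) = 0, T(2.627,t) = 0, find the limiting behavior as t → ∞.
T grows unboundedly. Reaction dominates diffusion (r=6.3877 > κπ²/(4L²)≈0.97); solution grows exponentially.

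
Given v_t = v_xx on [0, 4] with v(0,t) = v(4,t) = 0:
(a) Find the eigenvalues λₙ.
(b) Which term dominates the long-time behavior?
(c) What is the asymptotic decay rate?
Eigenvalues: λₙ = n²π²/4².
First three modes:
  n=1: λ₁ = π²/4² ≈ 0.617
  n=2: λ₂ = 4π²/4² ≈ 2.467 (4× faster decay)
  n=3: λ₃ = 9π²/4² ≈ 5.552 (9× faster decay)
As t → ∞, higher modes decay exponentially faster. The n=1 mode dominates: v ~ c₁ sin(πx/4) e^{-λ₁t}.
Decay rate: λ₁ = π²/4² ≈ 0.617.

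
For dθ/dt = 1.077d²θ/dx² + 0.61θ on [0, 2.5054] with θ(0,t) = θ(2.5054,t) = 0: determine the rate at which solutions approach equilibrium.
Eigenvalues: λₙ = 1.077n²π²/2.5054² - 0.61.
First three modes:
  n=1: λ₁ = 1.077π²/2.5054² - 0.61 ≈ 1.083
  n=2: λ₂ = 4.308π²/2.5054² - 0.61 ≈ 6.164
  n=3: λ₃ = 9.693π²/2.5054² - 0.61 ≈ 14.631
Since 1.077π²/2.5054² ≈ 1.693 > 0.61, all λₙ > 0.
The n=1 mode decays slowest → dominates as t → ∞.
Asymptotic: θ ~ c₁ sin(πx/2.5054) e^{-λ₁t} with decay rate λ₁ ≈ 1.083.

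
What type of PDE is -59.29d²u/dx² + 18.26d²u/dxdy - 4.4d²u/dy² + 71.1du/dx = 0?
With A = -59.29, B = 18.26, C = -4.4, the discriminant is -710.0764. This is an elliptic PDE.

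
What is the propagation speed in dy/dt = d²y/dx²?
Infinite. The heat equation is parabolic, not hyperbolic, so disturbances propagate instantly.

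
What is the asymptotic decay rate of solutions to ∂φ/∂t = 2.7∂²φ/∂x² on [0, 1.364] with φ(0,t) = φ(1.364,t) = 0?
Eigenvalues: λₙ = 2.7n²π²/1.364².
First three modes:
  n=1: λ₁ = 2.7π²/1.364² ≈ 14.323
  n=2: λ₂ = 10.8π²/1.364² ≈ 57.292 (4× faster decay)
  n=3: λ₃ = 24.3π²/1.364² ≈ 128.907 (9× faster decay)
As t → ∞, higher modes decay exponentially faster. The n=1 mode dominates: φ ~ c₁ sin(πx/1.364) e^{-λ₁t}.
Decay rate: λ₁ = 2.7π²/1.364² ≈ 14.323.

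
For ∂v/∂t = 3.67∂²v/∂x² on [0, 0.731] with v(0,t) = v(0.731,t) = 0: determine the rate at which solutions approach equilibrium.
Eigenvalues: λₙ = 3.67n²π²/0.731².
First three modes:
  n=1: λ₁ = 3.67π²/0.731² ≈ 67.785
  n=2: λ₂ = 14.68π²/0.731² ≈ 271.138 (4× faster decay)
  n=3: λ₃ = 33.03π²/0.731² ≈ 610.061 (9× faster decay)
As t → ∞, higher modes decay exponentially faster. The n=1 mode dominates: v ~ c₁ sin(πx/0.731) e^{-λ₁t}.
Decay rate: λ₁ = 3.67π²/0.731² ≈ 67.785.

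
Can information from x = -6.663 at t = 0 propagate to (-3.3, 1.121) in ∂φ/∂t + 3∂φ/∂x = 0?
Yes. The characteristic through (-3.3, 1.121) passes through x = -6.663.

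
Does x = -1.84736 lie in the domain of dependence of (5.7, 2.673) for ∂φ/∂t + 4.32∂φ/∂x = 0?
No. Only data at x = -5.84736 affects (5.7, 2.673). Advection has one-way propagation along characteristics.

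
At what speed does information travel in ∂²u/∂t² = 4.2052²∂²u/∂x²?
Speed = 4.2052. Information travels along characteristics x = x₀ ± 4.2052t.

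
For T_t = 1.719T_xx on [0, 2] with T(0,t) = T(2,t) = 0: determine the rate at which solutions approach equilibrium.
Eigenvalues: λₙ = 1.719n²π²/2².
First three modes:
  n=1: λ₁ = 1.719π²/2² ≈ 4.241
  n=2: λ₂ = 6.876π²/2² ≈ 16.966 (4× faster decay)
  n=3: λ₃ = 15.471π²/2² ≈ 38.173 (9× faster decay)
As t → ∞, higher modes decay exponentially faster. The n=1 mode dominates: T ~ c₁ sin(πx/2) e^{-λ₁t}.
Decay rate: λ₁ = 1.719π²/2² ≈ 4.241.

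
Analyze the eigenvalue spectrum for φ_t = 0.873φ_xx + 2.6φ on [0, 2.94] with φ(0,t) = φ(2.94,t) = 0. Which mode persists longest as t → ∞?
Eigenvalues: λₙ = 0.873n²π²/2.94² - 2.6.
First three modes:
  n=1: λ₁ = 0.873π²/2.94² - 2.6 ≈ -1.603
  n=2: λ₂ = 3.492π²/2.94² - 2.6 ≈ 1.387
  n=3: λ₃ = 7.857π²/2.94² - 2.6 ≈ 6.371
Since 0.873π²/2.94² ≈ 0.997 < 2.6, λ₁ < 0.
The n=1 mode grows fastest (−λₙ is largest for n=1) → dominates.
Asymptotic: φ ~ c₁ sin(πx/2.94) e^{1.603t} (exponential growth at rate −λ₁ ≈ 1.603).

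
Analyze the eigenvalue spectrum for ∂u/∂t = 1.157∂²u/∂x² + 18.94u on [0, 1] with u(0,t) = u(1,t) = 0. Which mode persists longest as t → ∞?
Eigenvalues: λₙ = 1.157n²π²/1² - 18.94.
First three modes:
  n=1: λ₁ = 1.157π² - 18.94 ≈ -7.521
  n=2: λ₂ = 4.628π² - 18.94 ≈ 26.737
  n=3: λ₃ = 10.413π² - 18.94 ≈ 83.832
Since 1.157π² ≈ 11.419 < 18.94, λ₁ < 0.
The n=1 mode grows fastest (−λₙ is largest for n=1) → dominates.
Asymptotic: u ~ c₁ sin(πx/1) e^{7.521t} (exponential growth at rate −λ₁ ≈ 7.521).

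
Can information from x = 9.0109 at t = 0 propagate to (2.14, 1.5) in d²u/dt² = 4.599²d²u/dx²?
Yes. The domain of dependence is [-4.7585, 9.0385], and 9.0109 ∈ [-4.7585, 9.0385].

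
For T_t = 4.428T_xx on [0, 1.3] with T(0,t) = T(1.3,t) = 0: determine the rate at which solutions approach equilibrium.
Eigenvalues: λₙ = 4.428n²π²/1.3².
First three modes:
  n=1: λ₁ = 4.428π²/1.3² ≈ 25.86
  n=2: λ₂ = 17.712π²/1.3² ≈ 103.438 (4× faster decay)
  n=3: λ₃ = 39.852π²/1.3² ≈ 232.736 (9× faster decay)
As t → ∞, higher modes decay exponentially faster. The n=1 mode dominates: T ~ c₁ sin(πx/1.3) e^{-λ₁t}.
Decay rate: λ₁ = 4.428π²/1.3² ≈ 25.86.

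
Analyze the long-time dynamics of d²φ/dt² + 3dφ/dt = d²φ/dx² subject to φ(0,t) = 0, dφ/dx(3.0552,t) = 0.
Long-time behavior: φ → 0. Damping (γ=3) dissipates energy; oscillations decay exponentially.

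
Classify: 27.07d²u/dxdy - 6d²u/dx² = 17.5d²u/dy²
Rewriting in standard form: -6d²u/dx² + 27.07d²u/dxdy - 17.5d²u/dy² = 0. Hyperbolic (discriminant = 312.7849).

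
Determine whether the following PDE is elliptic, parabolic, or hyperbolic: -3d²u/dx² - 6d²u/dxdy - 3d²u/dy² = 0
Coefficients: A = -3, B = -6, C = -3. B² - 4AC = 0, which is zero, so the equation is parabolic.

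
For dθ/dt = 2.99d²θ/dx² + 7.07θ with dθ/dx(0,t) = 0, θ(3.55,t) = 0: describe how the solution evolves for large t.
θ grows unboundedly. Reaction dominates diffusion (r=7.07 > κπ²/(4L²)≈0.59); solution grows exponentially.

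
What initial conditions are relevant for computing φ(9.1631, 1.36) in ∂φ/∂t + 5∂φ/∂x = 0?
A single point: x = 2.3631. The characteristic through (9.1631, 1.36) is x - 5t = const, so x = 9.1631 - 5·1.36 = 2.3631.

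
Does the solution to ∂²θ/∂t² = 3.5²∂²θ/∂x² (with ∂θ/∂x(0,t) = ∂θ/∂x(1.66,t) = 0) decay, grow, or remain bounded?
θ oscillates about a mean that drifts linearly in t (generically unbounded; no decay). There is no damping, so the nonconstant modes persist as standing waves (energy conserved, no decay). But with Neumann conditions at both ends the constant mode has eigenvalue 0: the spatial mean M(t) of θ satisfies M'' = 0, so M(t) = M(0) + M'(0)·t. Unless the initial velocity has zero mean (∫θ_t(x,0)dx = 0), the solution grows linearly in t (unbounded, though not exponentially); if it does have zero mean, the solution stays bounded and simply oscillates.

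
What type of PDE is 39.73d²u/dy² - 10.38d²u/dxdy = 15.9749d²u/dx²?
Rewriting in standard form: -15.9749d²u/dx² - 10.38d²u/dxdy + 39.73d²u/dy² = 0. With A = -15.9749, B = -10.38, C = 39.73, the discriminant is 2646.475508. This is a hyperbolic PDE.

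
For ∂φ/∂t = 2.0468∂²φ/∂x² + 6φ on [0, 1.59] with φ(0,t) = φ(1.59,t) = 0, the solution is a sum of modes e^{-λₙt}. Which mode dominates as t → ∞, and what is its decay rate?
Eigenvalues: λₙ = 2.0468n²π²/1.59² - 6.
First three modes:
  n=1: λ₁ = 2.0468π²/1.59² - 6 ≈ 1.991
  n=2: λ₂ = 8.1872π²/1.59² - 6 ≈ 25.963
  n=3: λ₃ = 18.4212π²/1.59² - 6 ≈ 65.916
Since 2.0468π²/1.59² ≈ 7.991 > 6, all λₙ > 0.
The n=1 mode decays slowest → dominates as t → ∞.
Asymptotic: φ ~ c₁ sin(πx/1.59) e^{-λ₁t} with decay rate λ₁ ≈ 1.991.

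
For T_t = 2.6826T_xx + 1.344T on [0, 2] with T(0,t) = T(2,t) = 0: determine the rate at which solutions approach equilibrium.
Eigenvalues: λₙ = 2.6826n²π²/2² - 1.344.
First three modes:
  n=1: λ₁ = 2.6826π²/2² - 1.344 ≈ 5.275
  n=2: λ₂ = 10.7304π²/2² - 1.344 ≈ 25.132
  n=3: λ₃ = 24.1434π²/2² - 1.344 ≈ 58.227
Since 2.6826π²/2² ≈ 6.619 > 1.344, all λₙ > 0.
The n=1 mode decays slowest → dominates as t → ∞.
Asymptotic: T ~ c₁ sin(πx/2) e^{-λ₁t} with decay rate λ₁ ≈ 5.275.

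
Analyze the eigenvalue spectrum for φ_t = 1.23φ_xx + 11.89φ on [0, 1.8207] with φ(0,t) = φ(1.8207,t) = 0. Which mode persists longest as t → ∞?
Eigenvalues: λₙ = 1.23n²π²/1.8207² - 11.89.
First three modes:
  n=1: λ₁ = 1.23π²/1.8207² - 11.89 ≈ -8.228
  n=2: λ₂ = 4.92π²/1.8207² - 11.89 ≈ 2.758
  n=3: λ₃ = 11.07π²/1.8207² - 11.89 ≈ 21.069
Since 1.23π²/1.8207² ≈ 3.662 < 11.89, λ₁ < 0.
The n=1 mode grows fastest (−λₙ is largest for n=1) → dominates.
Asymptotic: φ ~ c₁ sin(πx/1.8207) e^{8.228t} (exponential growth at rate −λ₁ ≈ 8.228).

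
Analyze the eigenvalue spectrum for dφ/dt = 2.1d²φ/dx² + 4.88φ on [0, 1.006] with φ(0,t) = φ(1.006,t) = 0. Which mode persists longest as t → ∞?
Eigenvalues: λₙ = 2.1n²π²/1.006² - 4.88.
First three modes:
  n=1: λ₁ = 2.1π²/1.006² - 4.88 ≈ 15.6
  n=2: λ₂ = 8.4π²/1.006² - 4.88 ≈ 77.039
  n=3: λ₃ = 18.9π²/1.006² - 4.88 ≈ 179.437
Since 2.1π²/1.006² ≈ 20.48 > 4.88, all λₙ > 0.
The n=1 mode decays slowest → dominates as t → ∞.
Asymptotic: φ ~ c₁ sin(πx/1.006) e^{-λ₁t} with decay rate λ₁ ≈ 15.6.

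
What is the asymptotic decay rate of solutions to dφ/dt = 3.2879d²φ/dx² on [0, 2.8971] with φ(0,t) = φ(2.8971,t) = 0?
Eigenvalues: λₙ = 3.2879n²π²/2.8971².
First three modes:
  n=1: λ₁ = 3.2879π²/2.8971² ≈ 3.866
  n=2: λ₂ = 13.1516π²/2.8971² ≈ 15.465 (4× faster decay)
  n=3: λ₃ = 29.5911π²/2.8971² ≈ 34.796 (9× faster decay)
As t → ∞, higher modes decay exponentially faster. The n=1 mode dominates: φ ~ c₁ sin(πx/2.8971) e^{-λ₁t}.
Decay rate: λ₁ = 3.2879π²/2.8971² ≈ 3.866.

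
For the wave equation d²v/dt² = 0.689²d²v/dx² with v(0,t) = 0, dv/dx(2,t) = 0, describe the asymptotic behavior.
v oscillates (no decay). Energy is conserved; the solution oscillates indefinitely as standing waves.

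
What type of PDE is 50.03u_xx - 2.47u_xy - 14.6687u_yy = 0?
With A = 50.03, B = -2.47, C = -14.6687, the discriminant is 2941.601144. This is a hyperbolic PDE.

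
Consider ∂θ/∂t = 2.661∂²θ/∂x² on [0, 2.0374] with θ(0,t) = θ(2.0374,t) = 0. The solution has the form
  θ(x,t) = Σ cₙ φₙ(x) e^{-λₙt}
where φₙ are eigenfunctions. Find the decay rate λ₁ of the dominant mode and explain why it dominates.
Eigenvalues: λₙ = 2.661n²π²/2.0374².
First three modes:
  n=1: λ₁ = 2.661π²/2.0374² ≈ 6.327
  n=2: λ₂ = 10.644π²/2.0374² ≈ 25.308 (4× faster decay)
  n=3: λ₃ = 23.949π²/2.0374² ≈ 56.942 (9× faster decay)
As t → ∞, higher modes decay exponentially faster. The n=1 mode dominates: θ ~ c₁ sin(πx/2.0374) e^{-λ₁t}.
Decay rate: λ₁ = 2.661π²/2.0374² ≈ 6.327.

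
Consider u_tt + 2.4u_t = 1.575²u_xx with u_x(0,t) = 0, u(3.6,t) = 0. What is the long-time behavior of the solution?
As t → ∞, u → 0. Damping (γ=2.4) dissipates energy; oscillations decay exponentially.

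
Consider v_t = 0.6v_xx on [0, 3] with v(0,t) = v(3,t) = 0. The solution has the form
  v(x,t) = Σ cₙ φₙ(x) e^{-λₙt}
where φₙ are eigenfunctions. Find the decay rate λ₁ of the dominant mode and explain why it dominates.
Eigenvalues: λₙ = 0.6n²π²/3².
First three modes:
  n=1: λ₁ = 0.6π²/3² ≈ 0.658
  n=2: λ₂ = 2.4π²/3² ≈ 2.632 (4× faster decay)
  n=3: λ₃ = 5.4π²/3² ≈ 5.922 (9× faster decay)
As t → ∞, higher modes decay exponentially faster. The n=1 mode dominates: v ~ c₁ sin(πx/3) e^{-λ₁t}.
Decay rate: λ₁ = 0.6π²/3² ≈ 0.658.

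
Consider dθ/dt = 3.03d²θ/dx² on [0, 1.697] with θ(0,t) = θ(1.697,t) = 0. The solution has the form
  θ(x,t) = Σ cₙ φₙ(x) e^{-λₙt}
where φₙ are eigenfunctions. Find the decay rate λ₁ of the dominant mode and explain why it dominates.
Eigenvalues: λₙ = 3.03n²π²/1.697².
First three modes:
  n=1: λ₁ = 3.03π²/1.697² ≈ 10.384
  n=2: λ₂ = 12.12π²/1.697² ≈ 41.537 (4× faster decay)
  n=3: λ₃ = 27.27π²/1.697² ≈ 93.459 (9× faster decay)
As t → ∞, higher modes decay exponentially faster. The n=1 mode dominates: θ ~ c₁ sin(πx/1.697) e^{-λ₁t}.
Decay rate: λ₁ = 3.03π²/1.697² ≈ 10.384.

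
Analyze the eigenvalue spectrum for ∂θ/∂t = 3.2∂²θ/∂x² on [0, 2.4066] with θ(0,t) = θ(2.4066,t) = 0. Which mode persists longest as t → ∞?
Eigenvalues: λₙ = 3.2n²π²/2.4066².
First three modes:
  n=1: λ₁ = 3.2π²/2.4066² ≈ 5.453
  n=2: λ₂ = 12.8π²/2.4066² ≈ 21.812 (4× faster decay)
  n=3: λ₃ = 28.8π²/2.4066² ≈ 49.078 (9× faster decay)
As t → ∞, higher modes decay exponentially faster. The n=1 mode dominates: θ ~ c₁ sin(πx/2.4066) e^{-λ₁t}.
Decay rate: λ₁ = 3.2π²/2.4066² ≈ 5.453.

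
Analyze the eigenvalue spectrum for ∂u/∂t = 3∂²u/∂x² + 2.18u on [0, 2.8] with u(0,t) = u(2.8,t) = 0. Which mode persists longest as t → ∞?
Eigenvalues: λₙ = 3n²π²/2.8² - 2.18.
First three modes:
  n=1: λ₁ = 3π²/2.8² - 2.18 ≈ 1.597
  n=2: λ₂ = 12π²/2.8² - 2.18 ≈ 12.927
  n=3: λ₃ = 27π²/2.8² - 2.18 ≈ 31.81
Since 3π²/2.8² ≈ 3.777 > 2.18, all λₙ > 0.
The n=1 mode decays slowest → dominates as t → ∞.
Asymptotic: u ~ c₁ sin(πx/2.8) e^{-λ₁t} with decay rate λ₁ ≈ 1.597.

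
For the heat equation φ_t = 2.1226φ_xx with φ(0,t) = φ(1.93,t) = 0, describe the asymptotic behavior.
φ → 0. Heat diffuses out through both boundaries.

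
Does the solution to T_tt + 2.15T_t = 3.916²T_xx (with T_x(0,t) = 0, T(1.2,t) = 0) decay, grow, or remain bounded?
T → 0. Damping (γ=2.15) dissipates energy; oscillations decay exponentially.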